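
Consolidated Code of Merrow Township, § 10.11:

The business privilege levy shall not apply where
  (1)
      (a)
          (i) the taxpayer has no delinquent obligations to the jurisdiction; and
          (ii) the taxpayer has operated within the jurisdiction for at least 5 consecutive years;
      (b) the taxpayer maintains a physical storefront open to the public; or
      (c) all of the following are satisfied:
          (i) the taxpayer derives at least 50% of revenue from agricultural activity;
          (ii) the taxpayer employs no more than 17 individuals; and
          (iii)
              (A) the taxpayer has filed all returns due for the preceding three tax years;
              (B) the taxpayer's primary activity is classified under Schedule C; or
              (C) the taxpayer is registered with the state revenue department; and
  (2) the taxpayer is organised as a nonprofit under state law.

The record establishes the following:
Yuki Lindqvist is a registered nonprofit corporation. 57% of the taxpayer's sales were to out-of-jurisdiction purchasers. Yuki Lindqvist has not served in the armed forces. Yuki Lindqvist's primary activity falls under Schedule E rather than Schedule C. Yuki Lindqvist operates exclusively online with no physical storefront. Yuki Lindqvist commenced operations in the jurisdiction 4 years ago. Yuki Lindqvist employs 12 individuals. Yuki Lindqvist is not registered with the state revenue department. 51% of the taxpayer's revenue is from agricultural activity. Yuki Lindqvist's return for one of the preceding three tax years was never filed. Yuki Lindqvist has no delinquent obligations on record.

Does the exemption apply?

No — not exempt.

(i) no delinquency — holds.
(ii) ≥ 5 yrs in jurisdiction — not met.
So (a) is not satisfied (T AND F).
(b) has storefront — not met.
(i) ≥50% agricultural — holds.
(ii) ≤ 17 employees — holds.
(A) returns current — not satisfied.
(B) Schedule C activity — fails.
(C) state-registered — fails.
(iii) = F OR F OR F = false.
(c): T AND T AND F → false.
(1) = F OR F OR F = false.
(2) nonprofit — satisfied.
Overall = F AND T = false.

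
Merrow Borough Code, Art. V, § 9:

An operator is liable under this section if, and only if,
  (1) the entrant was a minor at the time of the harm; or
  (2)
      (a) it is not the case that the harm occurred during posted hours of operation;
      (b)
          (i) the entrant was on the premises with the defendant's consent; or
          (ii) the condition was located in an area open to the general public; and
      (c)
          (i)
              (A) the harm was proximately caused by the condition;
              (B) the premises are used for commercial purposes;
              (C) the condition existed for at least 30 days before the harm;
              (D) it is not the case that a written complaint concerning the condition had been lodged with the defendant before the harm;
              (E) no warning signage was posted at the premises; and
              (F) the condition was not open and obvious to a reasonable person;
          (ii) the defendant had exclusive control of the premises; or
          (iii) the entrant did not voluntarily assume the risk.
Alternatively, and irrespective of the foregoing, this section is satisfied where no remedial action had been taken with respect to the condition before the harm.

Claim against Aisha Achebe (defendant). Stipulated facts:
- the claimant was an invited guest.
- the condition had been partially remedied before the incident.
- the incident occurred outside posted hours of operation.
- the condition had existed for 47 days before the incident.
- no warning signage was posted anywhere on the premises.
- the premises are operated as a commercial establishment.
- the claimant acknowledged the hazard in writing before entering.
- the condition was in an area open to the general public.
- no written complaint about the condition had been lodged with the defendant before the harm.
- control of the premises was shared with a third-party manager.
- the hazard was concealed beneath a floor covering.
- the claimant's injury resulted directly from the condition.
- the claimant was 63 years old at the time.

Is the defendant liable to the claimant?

Yes — liable.

(1) entrant a minor — fails.
(a) not (during posted hours) — satisfied.
(i) consent to enter — holds.
(ii) public area — holds.
So (b) is satisfied (T OR T).
(A) proximate cause — satisfied.
(B) commercial use — satisfied.
(C) condition ≥30 days old — holds.
(D) not (complaint lodged) — met.
(E) no signage posted — holds.
(F) not open/obvious — satisfied.
(i) = T AND T AND T AND T AND T AND T = true.
(ii) exclusive control — fails.
(iii) no assumed risk — not met.
So (c) is satisfied (T OR F OR F).
So (2) is satisfied (T AND T AND T).
So Overall is satisfied (F OR T).
Exception (no remedial action) — not satisfied.
Result: main true OR exception false → true.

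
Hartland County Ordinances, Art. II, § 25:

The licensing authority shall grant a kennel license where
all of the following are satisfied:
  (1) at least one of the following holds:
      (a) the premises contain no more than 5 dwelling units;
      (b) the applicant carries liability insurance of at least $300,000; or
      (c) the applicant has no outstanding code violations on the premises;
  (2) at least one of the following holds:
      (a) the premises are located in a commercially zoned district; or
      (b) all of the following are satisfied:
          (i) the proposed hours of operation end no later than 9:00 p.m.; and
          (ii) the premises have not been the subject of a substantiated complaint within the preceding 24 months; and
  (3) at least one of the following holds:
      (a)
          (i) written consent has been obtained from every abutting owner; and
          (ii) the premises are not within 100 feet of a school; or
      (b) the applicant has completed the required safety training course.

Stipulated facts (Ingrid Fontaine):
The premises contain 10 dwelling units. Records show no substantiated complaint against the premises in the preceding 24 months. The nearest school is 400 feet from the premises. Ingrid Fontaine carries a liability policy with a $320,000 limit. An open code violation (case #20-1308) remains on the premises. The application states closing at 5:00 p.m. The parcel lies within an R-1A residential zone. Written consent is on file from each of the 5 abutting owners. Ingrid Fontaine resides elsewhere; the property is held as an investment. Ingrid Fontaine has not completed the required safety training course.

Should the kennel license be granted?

(a) ≤ 5 units — fails.
(b) insurance ≥ $300,000 — holds.
(c) no code violations — not met.
So (1) is satisfied (F OR T OR F).
(a) commercially zoned — not satisfied.
(i) closes by 9 p.m. — met.
(ii) no complaint in 24 mo. — met.
(b) = T AND T = true.
(2): F OR T → true.
(i) all abutters consent — satisfied.
(ii) ≥100 ft from school — satisfied.
(a): T AND T → true.
(b) safety training — fails.
So (3) is satisfied (T OR F).
Overall = T AND T AND T = true.

Yes — granted.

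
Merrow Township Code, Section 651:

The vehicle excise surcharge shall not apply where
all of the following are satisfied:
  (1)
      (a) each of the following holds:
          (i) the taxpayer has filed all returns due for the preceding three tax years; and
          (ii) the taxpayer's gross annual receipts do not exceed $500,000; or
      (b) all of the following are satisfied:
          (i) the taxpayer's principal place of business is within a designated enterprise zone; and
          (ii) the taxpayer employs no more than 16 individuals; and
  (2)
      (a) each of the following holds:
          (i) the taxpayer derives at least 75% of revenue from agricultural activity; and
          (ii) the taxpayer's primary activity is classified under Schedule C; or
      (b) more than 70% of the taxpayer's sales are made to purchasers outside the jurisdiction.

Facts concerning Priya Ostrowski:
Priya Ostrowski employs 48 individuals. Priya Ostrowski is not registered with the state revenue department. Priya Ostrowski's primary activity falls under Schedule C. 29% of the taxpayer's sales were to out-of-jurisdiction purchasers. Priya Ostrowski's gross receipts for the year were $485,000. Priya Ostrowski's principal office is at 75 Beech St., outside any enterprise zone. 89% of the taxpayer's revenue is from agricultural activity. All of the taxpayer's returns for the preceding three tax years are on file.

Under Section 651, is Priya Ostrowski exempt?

Yes — exempt.

(i) returns current — holds.
(ii) receipts ≤ $500,000 — holds.
(a) = T AND T = true.
(i) in enterprise zone — not satisfied.
(ii) ≤ 16 employees — not met.
(b) = F AND F = false.
(1) = T OR F = true.
(i) ≥75% agricultural — met.
(ii) Schedule C activity — holds.
(a) = T AND T = true.
(b) >70% out-of-jur. sales — not met.
(2): T OR F → true.
Overall: T AND T → true.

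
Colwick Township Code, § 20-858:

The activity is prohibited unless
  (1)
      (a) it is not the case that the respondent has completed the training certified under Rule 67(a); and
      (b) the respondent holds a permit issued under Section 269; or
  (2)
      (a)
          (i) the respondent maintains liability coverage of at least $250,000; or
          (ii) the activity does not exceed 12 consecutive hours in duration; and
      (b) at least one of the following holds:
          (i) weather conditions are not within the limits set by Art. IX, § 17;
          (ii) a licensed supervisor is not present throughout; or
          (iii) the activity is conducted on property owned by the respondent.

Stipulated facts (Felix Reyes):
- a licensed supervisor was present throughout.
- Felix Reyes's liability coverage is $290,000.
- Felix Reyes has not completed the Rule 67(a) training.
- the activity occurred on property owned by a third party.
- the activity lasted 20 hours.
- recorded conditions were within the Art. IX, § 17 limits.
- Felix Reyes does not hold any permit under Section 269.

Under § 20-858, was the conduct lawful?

No — unlawful.

(a) not (training certified) — holds.
(b) holds permit — not met.
(1): T AND F → false.
(i) coverage ≥ $250,000 — holds.
(ii) ≤ 12 hrs duration — fails.
(a): T OR F → true.
(i) not (weather ok) — fails.
(ii) not (supervisor present) — not met.
(iii) own property — fails.
(b): F OR F OR F → false.
(2) = T AND F = false.
Overall: F OR F → false.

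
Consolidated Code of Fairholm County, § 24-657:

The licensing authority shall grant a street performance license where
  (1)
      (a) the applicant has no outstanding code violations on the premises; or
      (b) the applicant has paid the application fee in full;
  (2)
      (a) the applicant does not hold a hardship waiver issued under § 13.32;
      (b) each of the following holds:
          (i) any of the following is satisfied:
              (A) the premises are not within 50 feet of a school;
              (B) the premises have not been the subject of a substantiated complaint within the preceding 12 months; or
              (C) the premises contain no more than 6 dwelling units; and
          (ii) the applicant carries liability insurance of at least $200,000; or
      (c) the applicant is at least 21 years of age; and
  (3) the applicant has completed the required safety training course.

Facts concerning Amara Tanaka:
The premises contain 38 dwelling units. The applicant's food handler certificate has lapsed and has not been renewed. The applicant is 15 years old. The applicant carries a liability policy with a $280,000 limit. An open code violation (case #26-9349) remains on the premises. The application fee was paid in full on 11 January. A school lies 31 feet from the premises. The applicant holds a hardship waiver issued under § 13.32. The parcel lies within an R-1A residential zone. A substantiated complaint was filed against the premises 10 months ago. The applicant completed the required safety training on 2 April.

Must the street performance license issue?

(a) no code violations — fails.
(b) fee paid — met.
So (1) is satisfied (F OR T).
(a) not (hardship waiver) — not met.
(A) ≥50 ft from school — not met.
(B) no complaint in 12 mo. — fails.
(C) ≤ 6 units — not satisfied.
So (i) is not satisfied (F OR F OR F).
(ii) insurance ≥ $200,000 — holds.
(b): F AND T → false.
(c) age ≥ 21 — fails.
So (2) is not satisfied (F OR F OR F).
(3) safety training — holds.
Overall = T AND F AND T = false.

No — denied.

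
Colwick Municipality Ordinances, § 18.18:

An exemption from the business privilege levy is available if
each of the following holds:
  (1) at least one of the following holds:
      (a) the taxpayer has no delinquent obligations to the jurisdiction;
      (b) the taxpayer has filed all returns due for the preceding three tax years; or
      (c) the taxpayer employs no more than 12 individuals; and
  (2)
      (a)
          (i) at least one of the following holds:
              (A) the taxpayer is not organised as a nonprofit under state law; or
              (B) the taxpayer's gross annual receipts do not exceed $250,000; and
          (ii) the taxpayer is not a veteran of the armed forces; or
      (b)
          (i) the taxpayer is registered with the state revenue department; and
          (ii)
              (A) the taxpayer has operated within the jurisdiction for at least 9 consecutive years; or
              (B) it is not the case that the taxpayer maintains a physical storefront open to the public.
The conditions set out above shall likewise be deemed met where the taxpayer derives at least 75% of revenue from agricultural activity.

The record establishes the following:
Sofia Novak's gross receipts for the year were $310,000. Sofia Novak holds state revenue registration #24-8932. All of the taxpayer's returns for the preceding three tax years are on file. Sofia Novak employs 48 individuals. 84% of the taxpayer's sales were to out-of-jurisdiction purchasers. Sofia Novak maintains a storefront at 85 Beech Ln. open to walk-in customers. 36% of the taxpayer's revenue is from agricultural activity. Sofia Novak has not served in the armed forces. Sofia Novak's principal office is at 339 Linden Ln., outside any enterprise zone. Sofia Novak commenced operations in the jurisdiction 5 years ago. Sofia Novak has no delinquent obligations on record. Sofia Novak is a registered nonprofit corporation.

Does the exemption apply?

No — not exempt.

(a) no delinquency — satisfied.
(b) returns current — met.
(c) ≤ 12 employees — not met.
So (1) is satisfied (T OR T OR F).
(A) not (nonprofit) — not met.
(B) receipts ≤ $250,000 — not met.
(i) = F OR F = false.
(ii) not (veteran) — holds.
So (a) is not satisfied (F AND T).
(i) state-registered — satisfied.
(A) ≥ 9 yrs in jurisdiction — not met.
(B) not (has storefront) — not met.
So (ii) is not satisfied (F OR F).
(b): T AND F → false.
So (2) is not satisfied (F OR F).
Overall: T AND F → false.
Exception (≥75% agricultural) — not satisfied.
Result: main false OR exception false → false.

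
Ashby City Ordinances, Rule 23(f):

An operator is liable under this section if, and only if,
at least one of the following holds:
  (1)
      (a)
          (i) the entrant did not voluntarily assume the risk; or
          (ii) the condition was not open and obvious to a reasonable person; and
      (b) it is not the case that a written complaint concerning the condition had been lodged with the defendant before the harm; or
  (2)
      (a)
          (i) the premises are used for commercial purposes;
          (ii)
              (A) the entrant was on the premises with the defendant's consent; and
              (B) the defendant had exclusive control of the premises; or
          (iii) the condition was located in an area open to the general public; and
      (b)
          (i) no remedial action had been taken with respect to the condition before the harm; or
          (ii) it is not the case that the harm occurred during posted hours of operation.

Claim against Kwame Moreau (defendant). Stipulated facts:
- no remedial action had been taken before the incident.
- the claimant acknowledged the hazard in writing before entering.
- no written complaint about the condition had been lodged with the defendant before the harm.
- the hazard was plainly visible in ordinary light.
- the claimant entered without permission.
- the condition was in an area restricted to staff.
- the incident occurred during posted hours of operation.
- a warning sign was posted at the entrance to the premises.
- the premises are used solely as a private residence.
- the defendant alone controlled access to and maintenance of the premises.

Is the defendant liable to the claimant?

(i) no assumed risk — not satisfied.
(ii) not open/obvious — not satisfied.
(a) = F OR F = false.
(b) not (complaint lodged) — holds.
(1) = F AND T = false.
(i) commercial use — fails.
(A) consent to enter — not met.
(B) exclusive control — met.
(ii): F AND T → false.
(iii) public area — fails.
So (a) is not satisfied (F OR F OR F).
(i) no remedial action — met.
(ii) not (during posted hours) — not met.
(b) = T OR F = true.
(2) = F AND T = false.
So Overall is not satisfied (F OR F).

No — not liable.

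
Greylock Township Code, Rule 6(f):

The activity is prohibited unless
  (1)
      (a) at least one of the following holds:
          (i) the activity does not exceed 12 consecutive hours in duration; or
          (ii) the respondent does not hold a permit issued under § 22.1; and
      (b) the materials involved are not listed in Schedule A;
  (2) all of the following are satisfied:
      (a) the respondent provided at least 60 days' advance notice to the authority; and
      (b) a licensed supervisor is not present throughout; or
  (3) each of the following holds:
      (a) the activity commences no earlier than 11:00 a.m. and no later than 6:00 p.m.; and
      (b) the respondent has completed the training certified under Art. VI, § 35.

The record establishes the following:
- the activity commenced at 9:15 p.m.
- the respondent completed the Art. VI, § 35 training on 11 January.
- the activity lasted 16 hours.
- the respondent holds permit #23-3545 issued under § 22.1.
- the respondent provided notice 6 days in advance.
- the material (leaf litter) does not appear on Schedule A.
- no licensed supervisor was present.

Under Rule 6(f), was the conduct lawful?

No — unlawful.

(i) ≤ 12 hrs duration — not met.
(ii) not (holds permit) — not satisfied.
(a): F OR F → false.
(b) not (Schedule A material) — met.
(1) = F AND T = false.
(a) ≥60 days' notice — not met.
(b) not (supervisor present) — satisfied.
(2): F AND T → false.
(a) start within hours — not satisfied.
(b) training certified — met.
(3): F AND T → false.
So Overall is not satisfied (F OR F OR F).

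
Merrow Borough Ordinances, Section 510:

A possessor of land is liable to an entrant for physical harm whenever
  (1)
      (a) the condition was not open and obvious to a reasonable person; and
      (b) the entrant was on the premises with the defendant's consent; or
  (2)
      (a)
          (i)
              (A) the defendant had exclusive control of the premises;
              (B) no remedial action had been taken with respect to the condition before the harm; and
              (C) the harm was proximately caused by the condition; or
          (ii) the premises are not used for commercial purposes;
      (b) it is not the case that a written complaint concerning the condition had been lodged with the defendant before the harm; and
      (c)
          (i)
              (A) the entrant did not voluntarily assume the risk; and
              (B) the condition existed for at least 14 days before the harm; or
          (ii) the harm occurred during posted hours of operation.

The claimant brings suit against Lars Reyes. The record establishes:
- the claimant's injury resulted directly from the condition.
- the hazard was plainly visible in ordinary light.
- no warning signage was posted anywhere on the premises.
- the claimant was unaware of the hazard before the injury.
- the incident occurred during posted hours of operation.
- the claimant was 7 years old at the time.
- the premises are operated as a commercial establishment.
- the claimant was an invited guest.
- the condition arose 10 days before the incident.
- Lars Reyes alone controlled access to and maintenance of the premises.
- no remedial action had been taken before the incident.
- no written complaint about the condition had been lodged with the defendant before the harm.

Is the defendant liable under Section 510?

Yes — liable.

(a) not open/obvious — fails.
(b) consent to enter — met.
(1): F AND T → false.
(A) exclusive control — holds.
(B) no remedial action — met.
(C) proximate cause — met.
So (i) is satisfied (T AND T AND T).
(ii) not (commercial use) — fails.
So (a) is satisfied (T OR F).
(b) not (complaint lodged) — met.
(A) no assumed risk — satisfied.
(B) condition ≥14 days old — fails.
(i) = T AND F = false.
(ii) during posted hours — satisfied.
So (c) is satisfied (F OR T).
(2) = T AND T AND T = true.
Overall = F OR T = true.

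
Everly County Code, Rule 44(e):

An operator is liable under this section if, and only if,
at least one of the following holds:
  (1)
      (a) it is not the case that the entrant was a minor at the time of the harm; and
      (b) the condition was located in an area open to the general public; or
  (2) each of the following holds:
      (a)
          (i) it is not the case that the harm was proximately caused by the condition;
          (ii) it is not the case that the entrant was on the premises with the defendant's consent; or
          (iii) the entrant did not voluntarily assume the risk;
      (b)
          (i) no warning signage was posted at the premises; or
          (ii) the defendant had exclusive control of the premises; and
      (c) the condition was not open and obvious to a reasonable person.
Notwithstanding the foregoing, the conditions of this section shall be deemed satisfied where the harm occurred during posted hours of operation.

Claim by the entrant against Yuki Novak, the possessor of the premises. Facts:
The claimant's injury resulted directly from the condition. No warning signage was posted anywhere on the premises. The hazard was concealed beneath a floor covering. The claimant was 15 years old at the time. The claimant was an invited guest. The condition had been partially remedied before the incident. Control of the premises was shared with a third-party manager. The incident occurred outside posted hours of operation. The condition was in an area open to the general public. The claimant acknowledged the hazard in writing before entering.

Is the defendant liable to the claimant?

No — not liable.

(a) not (entrant a minor) — fails.
(b) public area — holds.
(1) = F AND T = false.
(i) not (proximate cause) — not satisfied.
(ii) not (consent to enter) — not met.
(iii) no assumed risk — not met.
So (a) is not satisfied (F OR F OR F).
(i) no signage posted — satisfied.
(ii) exclusive control — fails.
So (b) is satisfied (T OR F).
(c) not open/obvious — satisfied.
(2): F AND T AND T → false.
Overall = F OR F = false.
Exception (during posted hours) — not satisfied.
Result: main false OR exception false → false.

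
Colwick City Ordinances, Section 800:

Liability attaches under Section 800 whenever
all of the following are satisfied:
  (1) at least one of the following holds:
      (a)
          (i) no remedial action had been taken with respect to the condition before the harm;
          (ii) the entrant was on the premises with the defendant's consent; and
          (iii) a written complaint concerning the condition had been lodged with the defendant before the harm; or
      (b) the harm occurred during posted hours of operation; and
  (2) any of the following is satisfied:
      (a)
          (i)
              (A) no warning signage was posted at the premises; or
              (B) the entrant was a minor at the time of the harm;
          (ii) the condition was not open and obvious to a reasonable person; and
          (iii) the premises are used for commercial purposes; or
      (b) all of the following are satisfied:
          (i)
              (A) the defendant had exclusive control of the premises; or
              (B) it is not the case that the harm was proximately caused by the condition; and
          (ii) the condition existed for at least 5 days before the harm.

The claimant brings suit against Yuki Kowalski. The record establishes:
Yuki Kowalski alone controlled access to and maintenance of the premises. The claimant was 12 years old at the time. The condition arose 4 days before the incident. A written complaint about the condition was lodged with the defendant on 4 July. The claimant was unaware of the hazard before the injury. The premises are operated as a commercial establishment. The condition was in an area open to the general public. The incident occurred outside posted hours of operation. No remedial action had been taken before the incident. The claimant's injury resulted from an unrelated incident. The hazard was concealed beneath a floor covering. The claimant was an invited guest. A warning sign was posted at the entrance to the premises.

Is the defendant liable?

(i) no remedial action — holds.
(ii) consent to enter — met.
(iii) complaint lodged — holds.
So (a) is satisfied (T AND T AND T).
(b) during posted hours — not met.
(1) = T OR F = true.
(A) no signage posted — not met.
(B) entrant a minor — satisfied.
(i) = F OR T = true.
(ii) not open/obvious — satisfied.
(iii) commercial use — met.
(a): T AND T AND T → true.
(A) exclusive control — holds.
(B) not (proximate cause) — satisfied.
(i) = T OR T = true.
(ii) condition ≥5 days old — fails.
(b) = T AND F = false.
(2) = T OR F = true.
Overall: T AND T → true.

Yes — liable.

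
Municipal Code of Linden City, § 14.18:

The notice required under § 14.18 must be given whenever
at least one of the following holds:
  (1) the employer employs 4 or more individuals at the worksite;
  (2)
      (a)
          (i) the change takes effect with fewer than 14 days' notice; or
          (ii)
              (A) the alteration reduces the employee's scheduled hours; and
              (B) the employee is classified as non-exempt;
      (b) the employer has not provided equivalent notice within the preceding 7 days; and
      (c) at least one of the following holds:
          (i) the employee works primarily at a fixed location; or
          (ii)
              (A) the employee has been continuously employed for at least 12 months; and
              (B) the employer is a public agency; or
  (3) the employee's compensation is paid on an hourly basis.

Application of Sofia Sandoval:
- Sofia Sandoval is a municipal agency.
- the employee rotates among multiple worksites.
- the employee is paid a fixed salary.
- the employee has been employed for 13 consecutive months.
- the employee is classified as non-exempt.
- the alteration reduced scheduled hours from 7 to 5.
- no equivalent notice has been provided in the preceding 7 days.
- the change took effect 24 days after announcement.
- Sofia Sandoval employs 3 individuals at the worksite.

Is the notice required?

Yes — required.

(1) ≥ 4 at site — not met.
(i) < 14 days' notice — not met.
(A) hours reduced — met.
(B) non-exempt — met.
(ii) = T AND T = true.
(a) = F OR T = true.
(b) no recent notice — satisfied.
(i) fixed location — fails.
(A) tenure ≥ 12 mo. — satisfied.
(B) public agency — satisfied.
So (ii) is satisfied (T AND T).
(c): F OR T → true.
(2): T AND T AND T → true.
(3) hourly-paid — not satisfied.
So Overall is satisfied (F OR T OR F).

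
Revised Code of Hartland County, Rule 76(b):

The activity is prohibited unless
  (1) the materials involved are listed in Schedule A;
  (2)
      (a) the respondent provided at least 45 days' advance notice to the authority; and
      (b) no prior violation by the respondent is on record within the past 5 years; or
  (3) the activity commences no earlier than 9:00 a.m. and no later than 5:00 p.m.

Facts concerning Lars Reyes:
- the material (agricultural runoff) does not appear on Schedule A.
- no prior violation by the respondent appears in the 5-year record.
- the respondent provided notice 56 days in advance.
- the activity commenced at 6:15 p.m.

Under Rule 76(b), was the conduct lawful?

Yes — lawful.

(1) Schedule A material — not met.
(a) ≥45 days' notice — satisfied.
(b) no prior violation — satisfied.
So (2) is satisfied (T AND T).
(3) start within hours — not met.
Overall: F OR T OR F → true.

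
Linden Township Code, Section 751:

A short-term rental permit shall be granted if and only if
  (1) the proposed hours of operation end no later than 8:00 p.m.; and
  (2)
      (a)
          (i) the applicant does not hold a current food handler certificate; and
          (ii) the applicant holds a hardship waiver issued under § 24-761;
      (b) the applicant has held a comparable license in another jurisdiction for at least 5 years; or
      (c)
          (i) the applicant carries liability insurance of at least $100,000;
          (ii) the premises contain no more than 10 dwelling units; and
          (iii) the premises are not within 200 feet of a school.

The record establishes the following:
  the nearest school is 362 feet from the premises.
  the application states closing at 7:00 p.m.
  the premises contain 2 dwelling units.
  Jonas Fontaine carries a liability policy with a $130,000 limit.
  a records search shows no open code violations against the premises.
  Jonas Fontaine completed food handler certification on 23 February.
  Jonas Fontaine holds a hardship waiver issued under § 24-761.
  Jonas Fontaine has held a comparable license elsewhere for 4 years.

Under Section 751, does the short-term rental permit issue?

Yes — granted.

(1) closes by 8 p.m. — holds.
(i) not (food handler cert.) — not met.
(ii) hardship waiver — satisfied.
(a) = F AND T = false.
(b) prior license ≥ 5 yr — fails.
(i) insurance ≥ $100,000 — holds.
(ii) ≤ 10 units — holds.
(iii) ≥200 ft from school — met.
(c) = T AND T AND T = true.
(2): F OR F OR T → true.
So Overall is satisfied (T AND T).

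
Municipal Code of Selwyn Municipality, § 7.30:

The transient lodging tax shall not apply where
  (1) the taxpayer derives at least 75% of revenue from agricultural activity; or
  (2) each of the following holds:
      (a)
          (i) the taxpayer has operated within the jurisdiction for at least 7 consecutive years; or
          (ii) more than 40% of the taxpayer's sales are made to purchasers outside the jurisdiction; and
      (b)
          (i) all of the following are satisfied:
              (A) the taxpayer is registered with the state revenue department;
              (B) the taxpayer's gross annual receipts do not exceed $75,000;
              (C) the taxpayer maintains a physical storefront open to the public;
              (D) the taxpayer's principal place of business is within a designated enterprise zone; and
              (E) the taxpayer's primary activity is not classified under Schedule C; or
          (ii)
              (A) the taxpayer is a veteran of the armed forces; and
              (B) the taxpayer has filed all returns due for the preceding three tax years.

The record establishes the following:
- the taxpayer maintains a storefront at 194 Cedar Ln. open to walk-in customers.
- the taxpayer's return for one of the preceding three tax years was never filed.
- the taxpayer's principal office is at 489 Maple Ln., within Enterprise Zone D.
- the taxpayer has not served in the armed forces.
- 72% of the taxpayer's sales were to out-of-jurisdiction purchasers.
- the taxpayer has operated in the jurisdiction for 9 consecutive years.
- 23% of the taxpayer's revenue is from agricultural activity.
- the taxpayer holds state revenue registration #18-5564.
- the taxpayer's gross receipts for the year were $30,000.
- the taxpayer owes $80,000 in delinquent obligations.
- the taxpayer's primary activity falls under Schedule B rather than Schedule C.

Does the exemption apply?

Yes — exempt.

(1) ≥75% agricultural — not satisfied.
(i) ≥ 7 yrs in jurisdiction — satisfied.
(ii) >40% out-of-jur. sales — satisfied.
(a): T OR T → true.
(A) state-registered — satisfied.
(B) receipts ≤ $75,000 — met.
(C) has storefront — met.
(D) in enterprise zone — holds.
(E) not (Schedule C activity) — satisfied.
So (i) is satisfied (T AND T AND T AND T AND T).
(A) veteran — fails.
(B) returns current — fails.
So (ii) is not satisfied (F AND F).
(b): T OR F → true.
(2) = T AND T = true.
Overall = F OR T = true.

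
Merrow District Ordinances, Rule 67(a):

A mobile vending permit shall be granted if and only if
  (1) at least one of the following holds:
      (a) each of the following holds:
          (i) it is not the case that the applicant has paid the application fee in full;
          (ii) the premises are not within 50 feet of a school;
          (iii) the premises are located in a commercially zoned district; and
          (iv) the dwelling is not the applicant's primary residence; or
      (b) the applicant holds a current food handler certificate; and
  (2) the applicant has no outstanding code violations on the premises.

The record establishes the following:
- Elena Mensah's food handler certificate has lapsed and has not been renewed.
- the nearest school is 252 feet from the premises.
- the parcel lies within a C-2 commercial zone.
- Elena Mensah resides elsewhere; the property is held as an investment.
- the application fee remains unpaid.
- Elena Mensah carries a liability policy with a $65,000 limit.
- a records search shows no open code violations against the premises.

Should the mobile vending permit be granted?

(i) not (fee paid) — satisfied.
(ii) ≥50 ft from school — satisfied.
(iii) commercially zoned — satisfied.
(iv) not (primary residence) — satisfied.
(a): T AND T AND T AND T → true.
(b) food handler cert. — not met.
(1) = T OR F = true.
(2) no code violations — satisfied.
Overall: T AND T → true.

Yes — granted.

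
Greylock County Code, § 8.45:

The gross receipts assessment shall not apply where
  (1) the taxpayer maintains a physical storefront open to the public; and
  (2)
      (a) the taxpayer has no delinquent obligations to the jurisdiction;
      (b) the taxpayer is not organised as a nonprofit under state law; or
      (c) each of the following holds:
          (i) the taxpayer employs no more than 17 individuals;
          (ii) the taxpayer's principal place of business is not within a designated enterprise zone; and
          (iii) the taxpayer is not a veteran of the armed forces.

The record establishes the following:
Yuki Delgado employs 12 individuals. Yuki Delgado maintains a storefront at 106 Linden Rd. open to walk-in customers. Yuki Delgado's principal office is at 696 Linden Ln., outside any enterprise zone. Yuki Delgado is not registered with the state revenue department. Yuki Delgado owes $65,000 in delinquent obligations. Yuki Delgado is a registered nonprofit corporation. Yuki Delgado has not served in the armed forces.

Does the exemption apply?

(1) has storefront — holds.
(a) no delinquency — fails.
(b) not (nonprofit) — not satisfied.
(i) ≤ 17 employees — satisfied.
(ii) not (in enterprise zone) — met.
(iii) not (veteran) — holds.
(c) = T AND T AND T = true.
So (2) is satisfied (F OR F OR T).
So Overall is satisfied (T AND T).

Yes — exempt.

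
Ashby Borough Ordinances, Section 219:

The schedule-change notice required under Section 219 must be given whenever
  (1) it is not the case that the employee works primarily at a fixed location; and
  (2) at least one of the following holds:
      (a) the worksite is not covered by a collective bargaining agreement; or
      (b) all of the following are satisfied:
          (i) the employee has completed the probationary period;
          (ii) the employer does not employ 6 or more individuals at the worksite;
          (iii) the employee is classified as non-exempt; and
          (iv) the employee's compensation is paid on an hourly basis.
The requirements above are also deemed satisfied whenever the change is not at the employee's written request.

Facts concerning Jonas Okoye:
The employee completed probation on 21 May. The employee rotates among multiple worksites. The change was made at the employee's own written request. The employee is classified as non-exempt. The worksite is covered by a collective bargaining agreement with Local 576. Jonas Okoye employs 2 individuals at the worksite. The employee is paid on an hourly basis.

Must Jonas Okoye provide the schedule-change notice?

(1) not (fixed location) — met.
(a) no CBA — not met.
(i) past probation — satisfied.
(ii) not (≥ 6 at site) — met.
(iii) non-exempt — met.
(iv) hourly-paid — holds.
So (b) is satisfied (T AND T AND T AND T).
So (2) is satisfied (F OR T).
So Overall is satisfied (T AND T).
Exception (not employee-requested) — not satisfied.
Result: main true OR exception false → true.

Yes — required.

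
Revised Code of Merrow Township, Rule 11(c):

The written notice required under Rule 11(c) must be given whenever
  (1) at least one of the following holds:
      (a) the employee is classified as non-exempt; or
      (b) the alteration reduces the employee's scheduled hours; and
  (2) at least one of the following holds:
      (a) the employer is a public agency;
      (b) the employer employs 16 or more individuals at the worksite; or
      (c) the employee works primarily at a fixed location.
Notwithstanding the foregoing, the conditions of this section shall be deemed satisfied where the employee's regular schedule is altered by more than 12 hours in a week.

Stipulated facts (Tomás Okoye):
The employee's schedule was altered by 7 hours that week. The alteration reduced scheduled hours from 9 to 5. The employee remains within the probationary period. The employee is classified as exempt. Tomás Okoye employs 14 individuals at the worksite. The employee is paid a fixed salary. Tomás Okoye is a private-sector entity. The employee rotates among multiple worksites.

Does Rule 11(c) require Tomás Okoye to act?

No — not required.

(a) non-exempt — fails.
(b) hours reduced — satisfied.
So (1) is satisfied (F OR T).
(a) public agency — not satisfied.
(b) ≥ 16 at site — fails.
(c) fixed location — fails.
So (2) is not satisfied (F OR F OR F).
So Overall is not satisfied (T AND F).
Exception (schedule shift > 12h) — not satisfied.
Result: main false OR exception false → false.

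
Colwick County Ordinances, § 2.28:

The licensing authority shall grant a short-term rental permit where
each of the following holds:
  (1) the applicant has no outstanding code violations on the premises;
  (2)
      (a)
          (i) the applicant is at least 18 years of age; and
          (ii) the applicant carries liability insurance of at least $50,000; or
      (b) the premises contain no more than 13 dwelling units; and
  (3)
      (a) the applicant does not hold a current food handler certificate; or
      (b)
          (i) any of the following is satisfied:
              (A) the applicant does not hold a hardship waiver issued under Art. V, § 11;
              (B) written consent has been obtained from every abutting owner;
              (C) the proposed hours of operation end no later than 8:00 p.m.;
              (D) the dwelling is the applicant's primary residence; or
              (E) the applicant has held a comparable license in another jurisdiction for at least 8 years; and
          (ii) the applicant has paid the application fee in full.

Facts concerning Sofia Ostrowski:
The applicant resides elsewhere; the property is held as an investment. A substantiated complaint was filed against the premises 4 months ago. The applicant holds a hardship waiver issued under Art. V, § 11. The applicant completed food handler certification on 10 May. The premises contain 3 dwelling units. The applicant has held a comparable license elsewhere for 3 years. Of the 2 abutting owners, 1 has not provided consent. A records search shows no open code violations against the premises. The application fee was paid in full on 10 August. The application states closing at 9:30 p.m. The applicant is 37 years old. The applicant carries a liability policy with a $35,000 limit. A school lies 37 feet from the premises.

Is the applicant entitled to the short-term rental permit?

(1) no code violations — satisfied.
(i) age ≥ 18 — holds.
(ii) insurance ≥ $50,000 — fails.
(a): T AND F → false.
(b) ≤ 13 units — holds.
(2) = F OR T = true.
(a) not (food handler cert.) — fails.
(A) not (hardship waiver) — not met.
(B) all abutters consent — fails.
(C) closes by 8 p.m. — not satisfied.
(D) primary residence — not met.
(E) prior license ≥ 8 yr — not met.
So (i) is not satisfied (F OR F OR F OR F OR F).
(ii) fee paid — holds.
(b) = F AND T = false.
(3): F OR F → false.
Overall = T AND T AND F = false.

No — denied.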